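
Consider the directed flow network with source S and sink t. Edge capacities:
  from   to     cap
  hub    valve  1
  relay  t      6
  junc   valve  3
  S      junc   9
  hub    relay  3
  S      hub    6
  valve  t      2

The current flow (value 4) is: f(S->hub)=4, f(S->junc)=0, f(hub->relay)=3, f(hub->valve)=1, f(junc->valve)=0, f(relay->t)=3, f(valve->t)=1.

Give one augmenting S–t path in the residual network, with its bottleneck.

S->junc->valve->t, bottleneck 1

Residual along S->junc->valve->t: S->junc: 9, junc->valve: 3, valve->t: 1.
Bottleneck = min = 1.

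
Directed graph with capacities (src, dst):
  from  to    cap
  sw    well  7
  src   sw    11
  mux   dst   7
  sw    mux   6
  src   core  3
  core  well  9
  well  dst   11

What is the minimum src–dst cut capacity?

Max flow = 14 (via 3 augmenting paths).
In the residual at optimum, the set reachable from src is {src}.
Cut edges: src->sw (cap 11), src->core (cap 3). Sum = 14.

14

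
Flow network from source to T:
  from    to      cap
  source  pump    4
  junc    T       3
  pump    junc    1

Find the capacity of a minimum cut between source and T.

Max flow = 1 (via 1 augmenting path).
In the residual at optimum, the set reachable from source is {pump, source}.
Cut edges: pump->junc (cap 1). Sum = 1.

1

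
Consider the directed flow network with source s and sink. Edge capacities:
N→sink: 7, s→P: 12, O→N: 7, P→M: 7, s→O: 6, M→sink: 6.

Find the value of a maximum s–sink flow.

12

Augment s→P→M→sink: bottleneck 6. Total 6.
Augment s→O→N→sink: bottleneck 6. Total 12.
No augmenting path remains in the residual graph.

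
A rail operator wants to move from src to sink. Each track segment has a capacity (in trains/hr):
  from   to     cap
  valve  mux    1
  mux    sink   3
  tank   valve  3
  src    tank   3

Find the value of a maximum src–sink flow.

Augment src->tank->valve->mux->sink: bottleneck 1. Total 1.
No augmenting path remains in the residual graph.

1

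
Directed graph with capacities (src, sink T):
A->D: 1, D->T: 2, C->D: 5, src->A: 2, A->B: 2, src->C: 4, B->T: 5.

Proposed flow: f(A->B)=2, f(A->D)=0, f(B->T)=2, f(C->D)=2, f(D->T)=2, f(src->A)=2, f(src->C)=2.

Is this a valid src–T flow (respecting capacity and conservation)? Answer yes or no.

Yes

Every edge has 0 ≤ f(e) ≤ cap(e).
At each intermediate node, inflow equals outflow.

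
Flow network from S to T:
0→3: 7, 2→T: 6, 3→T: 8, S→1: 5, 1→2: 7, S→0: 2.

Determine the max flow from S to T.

Augment S→0→3→T: bottleneck 2. Total 2.
Augment S→1→2→T: bottleneck 5. Total 7.
No augmenting path remains in the residual graph.

7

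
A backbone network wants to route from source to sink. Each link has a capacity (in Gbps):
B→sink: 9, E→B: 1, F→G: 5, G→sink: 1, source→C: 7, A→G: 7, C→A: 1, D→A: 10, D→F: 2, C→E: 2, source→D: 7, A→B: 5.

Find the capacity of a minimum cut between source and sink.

7

Max flow = 7 (via 3 augmenting paths).
In the residual at optimum, the set reachable from source is {A, C, D, E, F, G, source}.
Cut edges: A→B (cap 5), G→sink (cap 1), E→B (cap 1). Sum = 7.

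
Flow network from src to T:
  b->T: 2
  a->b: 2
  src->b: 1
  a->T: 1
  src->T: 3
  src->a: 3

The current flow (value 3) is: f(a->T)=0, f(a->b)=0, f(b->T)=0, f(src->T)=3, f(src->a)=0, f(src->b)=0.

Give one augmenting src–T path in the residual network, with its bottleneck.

src->a->T, bottleneck 1

Residual along src->a->T: src->a: 3, a->T: 1.
Bottleneck = min = 1.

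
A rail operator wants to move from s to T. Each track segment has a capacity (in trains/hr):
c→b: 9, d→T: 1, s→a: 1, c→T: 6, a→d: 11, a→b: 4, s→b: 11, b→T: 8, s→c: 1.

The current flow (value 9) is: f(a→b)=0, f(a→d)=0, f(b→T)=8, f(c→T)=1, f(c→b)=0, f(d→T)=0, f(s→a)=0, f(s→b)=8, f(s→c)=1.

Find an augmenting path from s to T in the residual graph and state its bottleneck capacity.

Residual along s→a→d→T: s→a: 1, a→d: 11, d→T: 1.
Bottleneck = min = 1.

s→a→d→T, bottleneck 1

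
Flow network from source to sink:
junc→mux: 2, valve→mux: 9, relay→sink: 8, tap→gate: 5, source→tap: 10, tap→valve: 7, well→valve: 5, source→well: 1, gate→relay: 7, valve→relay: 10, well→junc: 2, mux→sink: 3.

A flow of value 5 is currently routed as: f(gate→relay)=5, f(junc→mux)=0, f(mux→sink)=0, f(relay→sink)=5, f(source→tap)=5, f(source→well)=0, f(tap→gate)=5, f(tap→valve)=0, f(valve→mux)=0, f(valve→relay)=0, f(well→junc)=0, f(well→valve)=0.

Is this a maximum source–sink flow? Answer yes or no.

No

Residual path source→tap→valve→relay→sink has bottleneck 3 > 0.
Pushing 3 along it raises the flow to 8, so the given flow is not maximum.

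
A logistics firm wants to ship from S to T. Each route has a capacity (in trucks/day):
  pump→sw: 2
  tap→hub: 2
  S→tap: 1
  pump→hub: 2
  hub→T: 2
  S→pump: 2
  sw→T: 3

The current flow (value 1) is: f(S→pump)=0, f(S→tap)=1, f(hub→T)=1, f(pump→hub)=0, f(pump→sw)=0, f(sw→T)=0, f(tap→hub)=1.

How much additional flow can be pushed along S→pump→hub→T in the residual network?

1

Residual capacities along the path: S→pump: 2, pump→hub: 2, hub→T: 1.
Minimum is 1.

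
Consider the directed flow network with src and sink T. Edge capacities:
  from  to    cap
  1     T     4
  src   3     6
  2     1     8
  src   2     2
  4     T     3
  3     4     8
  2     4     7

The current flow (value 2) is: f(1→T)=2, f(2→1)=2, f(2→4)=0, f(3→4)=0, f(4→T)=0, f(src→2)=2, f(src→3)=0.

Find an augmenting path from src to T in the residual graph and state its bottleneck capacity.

src→3→4→T, bottleneck 3

Residual along src→3→4→T: src→3: 6, 3→4: 8, 4→T: 3.
Bottleneck = min = 3.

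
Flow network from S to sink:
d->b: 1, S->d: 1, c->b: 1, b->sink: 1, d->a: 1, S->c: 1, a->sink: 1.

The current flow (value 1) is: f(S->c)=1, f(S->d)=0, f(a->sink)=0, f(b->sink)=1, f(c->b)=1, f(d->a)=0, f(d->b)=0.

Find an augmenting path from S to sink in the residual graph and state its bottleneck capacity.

S->d->a->sink, bottleneck 1

Residual along S->d->a->sink: S->d: 1, d->a: 1, a->sink: 1.
Bottleneck = min = 1.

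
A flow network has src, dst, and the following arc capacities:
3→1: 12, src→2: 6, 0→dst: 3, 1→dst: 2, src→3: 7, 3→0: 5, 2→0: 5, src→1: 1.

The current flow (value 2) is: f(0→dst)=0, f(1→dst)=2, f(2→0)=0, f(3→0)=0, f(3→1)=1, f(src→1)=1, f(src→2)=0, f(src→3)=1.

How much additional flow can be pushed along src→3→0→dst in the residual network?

3

Residual capacities along the path: src→3: 6, 3→0: 5, 0→dst: 3.
Minimum is 3.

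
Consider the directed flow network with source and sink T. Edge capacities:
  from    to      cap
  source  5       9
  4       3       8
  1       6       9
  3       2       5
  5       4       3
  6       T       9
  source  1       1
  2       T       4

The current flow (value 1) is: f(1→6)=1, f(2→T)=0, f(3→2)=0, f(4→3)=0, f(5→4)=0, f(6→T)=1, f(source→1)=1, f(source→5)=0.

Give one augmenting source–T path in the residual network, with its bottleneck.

Residual along source→5→4→3→2→T: source→5: 9, 5→4: 3, 4→3: 8, 3→2: 5, 2→T: 4.
Bottleneck = min = 3.

source→5→4→3→2→T, bottleneck 3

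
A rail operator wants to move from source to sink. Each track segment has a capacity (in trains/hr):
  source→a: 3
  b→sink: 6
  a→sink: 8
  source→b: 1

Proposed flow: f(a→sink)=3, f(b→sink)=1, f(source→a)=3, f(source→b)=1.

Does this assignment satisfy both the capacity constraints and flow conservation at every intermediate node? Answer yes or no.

Every edge has 0 ≤ f(e) ≤ cap(e).
At each intermediate node, inflow equals outflow.

Yes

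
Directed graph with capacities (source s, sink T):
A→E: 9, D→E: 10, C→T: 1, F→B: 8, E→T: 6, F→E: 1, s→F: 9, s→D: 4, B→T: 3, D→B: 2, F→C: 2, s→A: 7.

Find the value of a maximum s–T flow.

Augment s→F→C→T: bottleneck 1. Total 1.
Augment s→F→B→T: bottleneck 3. Total 4.
Augment s→F→E→T: bottleneck 1. Total 5.
Augment s→D→E→T: bottleneck 4. Total 9.
Augment s→A→E→T: bottleneck 1. Total 10.
No augmenting path remains in the residual graph.

10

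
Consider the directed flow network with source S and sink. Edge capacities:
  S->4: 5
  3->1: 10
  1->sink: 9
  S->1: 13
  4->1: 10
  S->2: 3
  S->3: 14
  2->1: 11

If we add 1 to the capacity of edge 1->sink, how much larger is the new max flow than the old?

1

Original max flow = 9.
After raising cap(1->sink), augmenting paths through that edge carry 1 more unit.
New max flow = 10. Increase = 1.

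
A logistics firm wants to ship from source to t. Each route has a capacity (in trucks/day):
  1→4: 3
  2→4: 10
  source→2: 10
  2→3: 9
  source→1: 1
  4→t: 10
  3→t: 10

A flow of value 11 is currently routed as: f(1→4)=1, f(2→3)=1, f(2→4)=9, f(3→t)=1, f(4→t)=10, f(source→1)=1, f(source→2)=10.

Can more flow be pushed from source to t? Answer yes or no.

No

Residual reachable from source: {source}; t is not reachable.
Saturated cut: source→1, source→2 with total capacity 11 = current flow value. Flow is maximum.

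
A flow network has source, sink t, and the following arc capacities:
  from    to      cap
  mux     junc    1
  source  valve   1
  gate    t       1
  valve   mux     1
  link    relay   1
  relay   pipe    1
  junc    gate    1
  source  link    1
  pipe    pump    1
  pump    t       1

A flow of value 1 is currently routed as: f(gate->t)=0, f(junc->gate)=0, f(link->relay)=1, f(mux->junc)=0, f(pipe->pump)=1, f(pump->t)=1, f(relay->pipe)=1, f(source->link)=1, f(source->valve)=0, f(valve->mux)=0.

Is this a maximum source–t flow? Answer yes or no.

No

Residual path source->valve->mux->junc->gate->t has bottleneck 1 > 0.
Pushing 1 along it raises the flow to 2, so the given flow is not maximum.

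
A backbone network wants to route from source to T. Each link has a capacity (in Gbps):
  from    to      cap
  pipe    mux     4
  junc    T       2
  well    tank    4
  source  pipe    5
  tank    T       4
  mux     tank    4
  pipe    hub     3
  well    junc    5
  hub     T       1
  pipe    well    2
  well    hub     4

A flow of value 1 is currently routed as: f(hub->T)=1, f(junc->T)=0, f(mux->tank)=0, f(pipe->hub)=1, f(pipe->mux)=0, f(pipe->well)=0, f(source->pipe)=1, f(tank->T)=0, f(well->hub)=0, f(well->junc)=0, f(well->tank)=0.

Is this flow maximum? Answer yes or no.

Residual path source->pipe->mux->tank->T has bottleneck 4 > 0.
Pushing 4 along it raises the flow to 5, so the given flow is not maximum.

No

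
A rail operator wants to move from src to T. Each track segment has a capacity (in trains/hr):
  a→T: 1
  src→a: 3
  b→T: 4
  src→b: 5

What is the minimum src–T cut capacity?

Max flow = 5 (via 2 augmenting paths).
In the residual at optimum, the set reachable from src is {a, b, src}.
Cut edges: a→T (cap 1), b→T (cap 4). Sum = 5.

5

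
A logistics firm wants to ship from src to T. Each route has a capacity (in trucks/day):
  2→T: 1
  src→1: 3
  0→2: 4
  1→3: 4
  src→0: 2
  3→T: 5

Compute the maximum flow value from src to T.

Augment src→0→2→T: bottleneck 1. Total 1.
Augment src→1→3→T: bottleneck 3. Total 4.
No augmenting path remains in the residual graph.

4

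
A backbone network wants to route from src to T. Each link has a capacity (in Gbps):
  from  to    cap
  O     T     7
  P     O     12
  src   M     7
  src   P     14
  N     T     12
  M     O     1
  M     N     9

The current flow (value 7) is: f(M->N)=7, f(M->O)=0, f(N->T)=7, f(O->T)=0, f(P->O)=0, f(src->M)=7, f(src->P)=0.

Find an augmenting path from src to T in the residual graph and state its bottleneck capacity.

Residual along src->P->O->T: src->P: 14, P->O: 12, O->T: 7.
Bottleneck = min = 7.

src->P->O->T, bottleneck 7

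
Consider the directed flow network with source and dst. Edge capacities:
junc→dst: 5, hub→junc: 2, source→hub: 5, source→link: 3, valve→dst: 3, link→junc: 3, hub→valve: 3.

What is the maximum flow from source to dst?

8

Augment source→link→junc→dst: bottleneck 3. Total 3.
Augment source→hub→junc→dst: bottleneck 2. Total 5.
Augment source→hub→valve→dst: bottleneck 3. Total 8.
No augmenting path remains in the residual graph.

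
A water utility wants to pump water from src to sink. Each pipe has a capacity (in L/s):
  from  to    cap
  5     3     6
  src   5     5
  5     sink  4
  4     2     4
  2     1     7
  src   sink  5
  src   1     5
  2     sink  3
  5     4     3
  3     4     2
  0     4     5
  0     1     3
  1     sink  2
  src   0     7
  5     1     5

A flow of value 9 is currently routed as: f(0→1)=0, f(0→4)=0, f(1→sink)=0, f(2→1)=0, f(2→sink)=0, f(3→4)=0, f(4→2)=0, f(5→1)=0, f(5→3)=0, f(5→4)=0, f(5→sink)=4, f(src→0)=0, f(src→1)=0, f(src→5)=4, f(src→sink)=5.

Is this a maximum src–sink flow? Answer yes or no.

No

Residual path src→1→sink has bottleneck 2 > 0.
Pushing 2 along it raises the flow to 11, so the given flow is not maximum.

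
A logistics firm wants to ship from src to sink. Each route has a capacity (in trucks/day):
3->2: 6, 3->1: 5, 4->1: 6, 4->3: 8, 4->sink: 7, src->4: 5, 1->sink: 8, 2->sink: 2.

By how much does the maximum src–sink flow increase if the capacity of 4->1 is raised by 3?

0

Original max flow = 5.
Edge 4->1 does not cross the min cut (source side {src}), so extra capacity there cannot help.
New max flow = 5. Increase = 0.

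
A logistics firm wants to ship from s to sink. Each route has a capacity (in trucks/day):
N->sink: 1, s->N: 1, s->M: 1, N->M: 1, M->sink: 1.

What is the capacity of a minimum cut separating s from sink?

2

Max flow = 2 (via 2 augmenting paths).
In the residual at optimum, the set reachable from s is {s}.
Cut edges: s->N (cap 1), s->M (cap 1). Sum = 2.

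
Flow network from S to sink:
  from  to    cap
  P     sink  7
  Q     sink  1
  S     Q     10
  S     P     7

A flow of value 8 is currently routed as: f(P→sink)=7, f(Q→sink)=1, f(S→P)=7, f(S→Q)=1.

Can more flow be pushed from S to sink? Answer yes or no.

No

Residual reachable from S: {Q, S}; sink is not reachable.
Saturated cut: S→P, Q→sink with total capacity 8 = current flow value. Flow is maximum.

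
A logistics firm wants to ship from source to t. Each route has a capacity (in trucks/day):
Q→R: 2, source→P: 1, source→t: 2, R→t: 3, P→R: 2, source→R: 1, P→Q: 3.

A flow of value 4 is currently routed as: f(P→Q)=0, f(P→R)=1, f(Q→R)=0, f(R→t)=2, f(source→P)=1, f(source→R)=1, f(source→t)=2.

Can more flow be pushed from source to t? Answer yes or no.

No

Residual reachable from source: {source}; t is not reachable.
Saturated cut: source→P, source→R, source→t with total capacity 4 = current flow value. Flow is maximum.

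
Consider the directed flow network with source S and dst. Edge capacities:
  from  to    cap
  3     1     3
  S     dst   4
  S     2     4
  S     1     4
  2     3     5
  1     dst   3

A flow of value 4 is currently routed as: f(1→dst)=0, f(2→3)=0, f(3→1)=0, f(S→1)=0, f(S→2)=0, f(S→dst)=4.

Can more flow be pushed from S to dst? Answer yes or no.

Yes

Residual path S→1→dst has bottleneck 3 > 0.
Pushing 3 along it raises the flow to 7, so the given flow is not maximum.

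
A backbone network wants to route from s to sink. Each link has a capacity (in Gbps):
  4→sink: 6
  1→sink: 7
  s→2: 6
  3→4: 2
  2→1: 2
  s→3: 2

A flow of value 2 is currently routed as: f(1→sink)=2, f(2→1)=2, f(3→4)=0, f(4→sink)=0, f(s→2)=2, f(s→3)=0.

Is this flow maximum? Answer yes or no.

No

Residual path s→3→4→sink has bottleneck 2 > 0.
Pushing 2 along it raises the flow to 4, so the given flow is not maximum.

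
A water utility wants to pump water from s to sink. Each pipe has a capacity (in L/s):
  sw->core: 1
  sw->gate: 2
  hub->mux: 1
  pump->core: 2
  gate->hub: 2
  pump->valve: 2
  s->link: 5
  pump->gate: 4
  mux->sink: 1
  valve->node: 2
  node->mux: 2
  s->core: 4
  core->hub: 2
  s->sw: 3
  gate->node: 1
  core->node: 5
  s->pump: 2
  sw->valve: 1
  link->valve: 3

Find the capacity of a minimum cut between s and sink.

Max flow = 1 (via 1 augmenting path).
In the residual at optimum, the set reachable from s is {core, gate, hub, link, mux, node, pump, s, sw, valve}.
Cut edges: mux->sink (cap 1). Sum = 1.

1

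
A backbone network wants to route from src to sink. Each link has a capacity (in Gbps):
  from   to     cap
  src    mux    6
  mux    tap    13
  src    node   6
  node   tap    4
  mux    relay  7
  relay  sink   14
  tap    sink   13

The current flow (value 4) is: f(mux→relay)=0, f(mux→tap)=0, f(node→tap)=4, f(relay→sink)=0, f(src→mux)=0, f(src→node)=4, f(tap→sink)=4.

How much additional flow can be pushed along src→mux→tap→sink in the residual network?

6

Residual capacities along the path: src→mux: 6, mux→tap: 13, tap→sink: 9.
Minimum is 6.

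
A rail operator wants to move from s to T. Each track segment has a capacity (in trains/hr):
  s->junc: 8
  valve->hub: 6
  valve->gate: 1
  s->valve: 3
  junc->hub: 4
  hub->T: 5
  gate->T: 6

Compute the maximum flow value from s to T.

6

Augment s->valve->gate->T: bottleneck 1. Total 1.
Augment s->valve->hub->T: bottleneck 2. Total 3.
Augment s->junc->hub->T: bottleneck 3. Total 6.
No augmenting path remains in the residual graph.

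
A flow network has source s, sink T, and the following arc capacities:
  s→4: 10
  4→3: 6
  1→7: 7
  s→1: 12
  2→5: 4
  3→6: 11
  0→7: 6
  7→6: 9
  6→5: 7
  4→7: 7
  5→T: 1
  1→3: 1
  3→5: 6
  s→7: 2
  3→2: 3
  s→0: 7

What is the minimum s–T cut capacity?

Max flow = 1 (via 1 augmenting path).
In the residual at optimum, the set reachable from s is {0, 1, 2, 3, 4, 5, 6, 7, s}.
Cut edges: 5→T (cap 1). Sum = 1.

1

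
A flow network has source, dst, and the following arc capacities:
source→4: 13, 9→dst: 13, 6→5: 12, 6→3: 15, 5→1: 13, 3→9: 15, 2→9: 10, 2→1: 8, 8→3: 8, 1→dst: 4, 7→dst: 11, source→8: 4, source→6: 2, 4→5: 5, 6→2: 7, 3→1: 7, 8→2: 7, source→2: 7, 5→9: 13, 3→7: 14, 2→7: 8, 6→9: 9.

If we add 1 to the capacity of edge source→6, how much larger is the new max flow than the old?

1

Original max flow = 18.
After raising cap(source→6), augmenting paths through that edge carry 1 more unit.
New max flow = 19. Increase = 1.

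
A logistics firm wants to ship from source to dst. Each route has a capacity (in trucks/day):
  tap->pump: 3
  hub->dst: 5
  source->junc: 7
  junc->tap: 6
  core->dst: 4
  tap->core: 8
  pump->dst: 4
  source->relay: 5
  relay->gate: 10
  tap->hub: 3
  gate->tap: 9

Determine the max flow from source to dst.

Augment source->junc->tap->hub->dst: bottleneck 3. Total 3.
Augment source->junc->tap->pump->dst: bottleneck 3. Total 6.
Augment source->relay->gate->tap->core->dst: bottleneck 4. Total 10.
No augmenting path remains in the residual graph.

10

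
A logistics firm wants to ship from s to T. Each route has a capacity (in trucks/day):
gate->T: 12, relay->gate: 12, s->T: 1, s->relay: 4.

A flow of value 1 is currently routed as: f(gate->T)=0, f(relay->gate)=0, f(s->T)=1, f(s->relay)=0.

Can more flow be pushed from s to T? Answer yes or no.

Residual path s->relay->gate->T has bottleneck 4 > 0.
Pushing 4 along it raises the flow to 5, so the given flow is not maximum.

Yes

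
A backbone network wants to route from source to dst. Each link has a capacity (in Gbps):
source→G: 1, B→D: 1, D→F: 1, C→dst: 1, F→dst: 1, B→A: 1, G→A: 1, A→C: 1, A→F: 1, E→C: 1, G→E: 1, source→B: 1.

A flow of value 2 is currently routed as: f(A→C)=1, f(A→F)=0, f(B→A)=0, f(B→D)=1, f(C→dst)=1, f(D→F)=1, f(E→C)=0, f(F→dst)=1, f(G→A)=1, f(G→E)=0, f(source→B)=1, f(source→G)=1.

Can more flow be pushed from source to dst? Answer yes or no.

Residual reachable from source: {source}; dst is not reachable.
Saturated cut: source→B, source→G with total capacity 2 = current flow value. Flow is maximum.

No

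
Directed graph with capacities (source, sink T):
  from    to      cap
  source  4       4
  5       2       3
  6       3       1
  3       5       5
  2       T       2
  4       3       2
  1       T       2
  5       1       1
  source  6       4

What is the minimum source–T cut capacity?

Max flow = 3 (via 2 augmenting paths).
In the residual at optimum, the set reachable from source is {4, 6, source}.
Cut edges: 4->3 (cap 2), 6->3 (cap 1). Sum = 3.

3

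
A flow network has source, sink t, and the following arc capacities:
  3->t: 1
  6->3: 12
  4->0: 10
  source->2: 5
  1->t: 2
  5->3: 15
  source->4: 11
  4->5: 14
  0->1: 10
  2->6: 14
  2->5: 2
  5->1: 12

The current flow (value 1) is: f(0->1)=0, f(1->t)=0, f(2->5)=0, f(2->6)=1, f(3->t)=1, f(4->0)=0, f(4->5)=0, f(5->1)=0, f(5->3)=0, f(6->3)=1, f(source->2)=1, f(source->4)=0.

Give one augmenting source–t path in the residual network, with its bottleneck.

source->2->5->1->t, bottleneck 2

Residual along source->2->5->1->t: source->2: 4, 2->5: 2, 5->1: 12, 1->t: 2.
Bottleneck = min = 2.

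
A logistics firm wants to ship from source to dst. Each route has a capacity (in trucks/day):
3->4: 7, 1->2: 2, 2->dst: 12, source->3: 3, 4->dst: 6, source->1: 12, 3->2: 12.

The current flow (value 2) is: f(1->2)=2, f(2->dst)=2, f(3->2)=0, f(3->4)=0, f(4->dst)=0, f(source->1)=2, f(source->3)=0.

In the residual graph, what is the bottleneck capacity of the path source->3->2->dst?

3

Residual capacities along the path: source->3: 3, 3->2: 12, 2->dst: 10.
Minimum is 3.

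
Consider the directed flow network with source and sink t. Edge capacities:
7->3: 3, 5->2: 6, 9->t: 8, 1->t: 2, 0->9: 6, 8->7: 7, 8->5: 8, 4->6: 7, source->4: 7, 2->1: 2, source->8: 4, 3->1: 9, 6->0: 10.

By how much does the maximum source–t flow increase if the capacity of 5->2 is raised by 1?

0

Original max flow = 8.
Edge 5->2 does not cross the min cut (source side {0, 1, 2, 3, 4, 5, 6, 7, 8, source}), so extra capacity there cannot help.
New max flow = 8. Increase = 0.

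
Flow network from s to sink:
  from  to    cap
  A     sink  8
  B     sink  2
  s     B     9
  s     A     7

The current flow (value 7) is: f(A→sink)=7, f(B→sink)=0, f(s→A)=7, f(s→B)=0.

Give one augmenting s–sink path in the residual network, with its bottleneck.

s→B→sink, bottleneck 2

Residual along s→B→sink: s→B: 9, B→sink: 2.
Bottleneck = min = 2.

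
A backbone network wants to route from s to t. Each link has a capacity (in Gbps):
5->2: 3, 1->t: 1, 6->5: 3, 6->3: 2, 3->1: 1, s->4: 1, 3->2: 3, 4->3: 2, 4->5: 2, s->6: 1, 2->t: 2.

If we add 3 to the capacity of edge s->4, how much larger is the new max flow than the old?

Original max flow = 2.
After raising cap(s->4), augmenting paths through that edge carry 1 more unit.
New max flow = 3. Increase = 1.

1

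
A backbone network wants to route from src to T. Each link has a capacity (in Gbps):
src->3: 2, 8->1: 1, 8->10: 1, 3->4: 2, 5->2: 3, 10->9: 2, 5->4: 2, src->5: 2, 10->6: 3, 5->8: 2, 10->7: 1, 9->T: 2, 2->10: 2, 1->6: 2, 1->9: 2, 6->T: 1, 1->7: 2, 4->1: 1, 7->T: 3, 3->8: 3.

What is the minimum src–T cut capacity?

4

Max flow = 4 (via 3 augmenting paths).
In the residual at optimum, the set reachable from src is {src}.
Cut edges: src->5 (cap 2), src->3 (cap 2). Sum = 4.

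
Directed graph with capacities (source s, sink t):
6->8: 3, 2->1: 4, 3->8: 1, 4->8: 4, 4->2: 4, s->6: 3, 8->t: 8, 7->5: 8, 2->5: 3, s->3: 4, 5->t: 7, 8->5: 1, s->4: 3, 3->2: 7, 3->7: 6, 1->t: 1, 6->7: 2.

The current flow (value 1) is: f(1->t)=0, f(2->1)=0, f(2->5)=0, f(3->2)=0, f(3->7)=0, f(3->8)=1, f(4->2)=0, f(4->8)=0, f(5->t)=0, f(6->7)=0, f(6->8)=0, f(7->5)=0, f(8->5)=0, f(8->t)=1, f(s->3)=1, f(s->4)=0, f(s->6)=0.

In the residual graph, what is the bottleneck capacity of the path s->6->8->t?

3

Residual capacities along the path: s->6: 3, 6->8: 3, 8->t: 7.
Minimum is 3.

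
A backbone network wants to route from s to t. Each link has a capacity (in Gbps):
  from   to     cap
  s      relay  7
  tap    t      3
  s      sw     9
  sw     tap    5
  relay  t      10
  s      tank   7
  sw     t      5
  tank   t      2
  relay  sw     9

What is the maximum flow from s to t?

Augment s->tank->t: bottleneck 2. Total 2.
Augment s->relay->t: bottleneck 7. Total 9.
Augment s->sw->t: bottleneck 5. Total 14.
Augment s->sw->tap->t: bottleneck 3. Total 17.
No augmenting path remains in the residual graph.

17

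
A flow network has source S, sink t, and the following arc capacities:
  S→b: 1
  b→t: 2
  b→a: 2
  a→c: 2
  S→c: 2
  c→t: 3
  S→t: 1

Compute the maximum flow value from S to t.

4

Augment S→t: bottleneck 1. Total 1.
Augment S→b→t: bottleneck 1. Total 2.
Augment S→c→t: bottleneck 2. Total 4.
No augmenting path remains in the residual graph.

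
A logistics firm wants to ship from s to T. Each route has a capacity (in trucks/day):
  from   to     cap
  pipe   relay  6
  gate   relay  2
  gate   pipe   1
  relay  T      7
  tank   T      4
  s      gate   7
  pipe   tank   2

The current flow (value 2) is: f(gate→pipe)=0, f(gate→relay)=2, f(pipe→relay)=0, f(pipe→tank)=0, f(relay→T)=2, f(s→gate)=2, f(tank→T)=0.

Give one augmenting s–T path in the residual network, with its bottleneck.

s→gate→pipe→tank→T, bottleneck 1

Residual along s→gate→pipe→tank→T: s→gate: 5, gate→pipe: 1, pipe→tank: 2, tank→T: 4.
Bottleneck = min = 1.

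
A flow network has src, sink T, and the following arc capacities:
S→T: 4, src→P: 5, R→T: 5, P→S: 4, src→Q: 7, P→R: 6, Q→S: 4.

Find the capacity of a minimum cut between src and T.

9

Max flow = 9 (via 2 augmenting paths).
In the residual at optimum, the set reachable from src is {Q, src}.
Cut edges: src→P (cap 5), Q→S (cap 4). Sum = 9.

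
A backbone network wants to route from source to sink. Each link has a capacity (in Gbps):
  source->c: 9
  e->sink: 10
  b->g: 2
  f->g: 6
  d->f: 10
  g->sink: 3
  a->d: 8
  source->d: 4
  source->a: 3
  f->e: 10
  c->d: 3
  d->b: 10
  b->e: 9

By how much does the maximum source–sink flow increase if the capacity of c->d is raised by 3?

3

Original max flow = 10.
After raising cap(c->d), augmenting paths through that edge carry 3 more units.
New max flow = 13. Increase = 3.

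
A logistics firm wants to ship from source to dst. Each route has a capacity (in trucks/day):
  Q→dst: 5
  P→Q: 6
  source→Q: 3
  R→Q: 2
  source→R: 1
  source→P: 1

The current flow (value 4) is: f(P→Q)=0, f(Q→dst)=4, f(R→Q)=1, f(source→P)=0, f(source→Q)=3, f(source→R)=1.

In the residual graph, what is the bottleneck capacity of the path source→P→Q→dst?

1

Residual capacities along the path: source→P: 1, P→Q: 6, Q→dst: 1.
Minimum is 1.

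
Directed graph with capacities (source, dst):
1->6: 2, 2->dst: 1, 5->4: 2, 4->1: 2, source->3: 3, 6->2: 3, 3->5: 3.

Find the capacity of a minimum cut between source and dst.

1

Max flow = 1 (via 1 augmenting path).
In the residual at optimum, the set reachable from source is {1, 2, 3, 4, 5, 6, source}.
Cut edges: 2->dst (cap 1). Sum = 1.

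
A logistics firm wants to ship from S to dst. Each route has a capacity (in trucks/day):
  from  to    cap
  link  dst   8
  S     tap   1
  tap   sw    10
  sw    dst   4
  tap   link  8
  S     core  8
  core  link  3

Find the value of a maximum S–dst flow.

4

Augment S->tap->sw->dst: bottleneck 1. Total 1.
Augment S->core->link->dst: bottleneck 3. Total 4.
No augmenting path remains in the residual graph.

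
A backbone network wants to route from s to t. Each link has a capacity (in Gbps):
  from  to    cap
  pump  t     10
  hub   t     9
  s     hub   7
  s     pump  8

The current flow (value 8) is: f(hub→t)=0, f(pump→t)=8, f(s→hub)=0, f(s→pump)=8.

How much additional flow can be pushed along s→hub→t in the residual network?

7

Residual capacities along the path: s→hub: 7, hub→t: 9.
Minimum is 7.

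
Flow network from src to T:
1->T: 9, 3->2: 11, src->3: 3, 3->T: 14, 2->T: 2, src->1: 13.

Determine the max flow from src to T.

12

Augment src->3->T: bottleneck 3. Total 3.
Augment src->1->T: bottleneck 9. Total 12.
No augmenting path remains in the residual graph.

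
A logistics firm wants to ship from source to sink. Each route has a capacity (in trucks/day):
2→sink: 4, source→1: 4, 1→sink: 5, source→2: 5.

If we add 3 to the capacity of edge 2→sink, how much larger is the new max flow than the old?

Original max flow = 8.
After raising cap(2→sink), augmenting paths through that edge carry 1 more unit.
New max flow = 9. Increase = 1.

1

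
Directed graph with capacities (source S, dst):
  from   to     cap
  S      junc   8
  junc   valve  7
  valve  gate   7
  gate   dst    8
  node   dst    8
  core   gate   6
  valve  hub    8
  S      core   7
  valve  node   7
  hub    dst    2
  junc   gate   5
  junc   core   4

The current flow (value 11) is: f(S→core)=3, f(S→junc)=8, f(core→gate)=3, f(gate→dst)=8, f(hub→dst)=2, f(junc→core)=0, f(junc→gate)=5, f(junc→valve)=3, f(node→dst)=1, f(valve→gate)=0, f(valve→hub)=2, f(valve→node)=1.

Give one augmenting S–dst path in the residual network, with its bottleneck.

S→core→gate→junc→valve→node→dst, bottleneck 3

Residual along S→core→gate→junc→valve→node→dst: S→core: 4, core→gate: 3, gate→junc: 5 (reverse), junc→valve: 4, valve→node: 6, node→dst: 7.
Bottleneck = min = 3.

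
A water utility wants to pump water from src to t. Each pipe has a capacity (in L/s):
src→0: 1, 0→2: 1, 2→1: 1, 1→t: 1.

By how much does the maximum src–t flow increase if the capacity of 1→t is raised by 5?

Original max flow = 1.
Edge 1→t does not cross the min cut (source side {src}), so extra capacity there cannot help.
New max flow = 1. Increase = 0.

0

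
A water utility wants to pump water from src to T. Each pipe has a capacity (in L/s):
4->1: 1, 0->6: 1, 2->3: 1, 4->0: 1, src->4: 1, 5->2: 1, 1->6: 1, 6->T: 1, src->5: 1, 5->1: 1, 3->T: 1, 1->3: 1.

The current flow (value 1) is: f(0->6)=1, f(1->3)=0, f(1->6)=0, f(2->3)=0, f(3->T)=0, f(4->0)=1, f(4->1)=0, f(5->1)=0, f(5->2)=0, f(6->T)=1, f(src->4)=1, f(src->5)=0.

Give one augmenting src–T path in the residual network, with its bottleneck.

Residual along src->5->1->3->T: src->5: 1, 5->1: 1, 1->3: 1, 3->T: 1.
Bottleneck = min = 1.

src->5->1->3->T, bottleneck 1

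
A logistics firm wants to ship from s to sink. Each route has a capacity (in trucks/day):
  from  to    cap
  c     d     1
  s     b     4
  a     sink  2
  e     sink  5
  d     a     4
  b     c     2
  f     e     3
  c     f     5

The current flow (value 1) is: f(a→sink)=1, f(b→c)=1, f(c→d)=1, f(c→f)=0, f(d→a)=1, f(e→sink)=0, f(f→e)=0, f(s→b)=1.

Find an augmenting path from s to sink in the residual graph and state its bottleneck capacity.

Residual along s→b→c→f→e→sink: s→b: 3, b→c: 1, c→f: 5, f→e: 3, e→sink: 5.
Bottleneck = min = 1.

s→b→c→f→e→sink, bottleneck 1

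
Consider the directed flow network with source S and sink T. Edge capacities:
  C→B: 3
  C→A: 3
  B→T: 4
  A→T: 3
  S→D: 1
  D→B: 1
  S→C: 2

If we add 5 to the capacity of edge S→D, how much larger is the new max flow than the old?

0

Original max flow = 3.
Even with extra capacity on S→D, another cut of capacity 3 remains binding.
New max flow = 3. Increase = 0.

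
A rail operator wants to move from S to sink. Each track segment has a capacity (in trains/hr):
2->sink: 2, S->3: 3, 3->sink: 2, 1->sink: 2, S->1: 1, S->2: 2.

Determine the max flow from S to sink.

Augment S->2->sink: bottleneck 2. Total 2.
Augment S->1->sink: bottleneck 1. Total 3.
Augment S->3->sink: bottleneck 2. Total 5.
No augmenting path remains in the residual graph.

5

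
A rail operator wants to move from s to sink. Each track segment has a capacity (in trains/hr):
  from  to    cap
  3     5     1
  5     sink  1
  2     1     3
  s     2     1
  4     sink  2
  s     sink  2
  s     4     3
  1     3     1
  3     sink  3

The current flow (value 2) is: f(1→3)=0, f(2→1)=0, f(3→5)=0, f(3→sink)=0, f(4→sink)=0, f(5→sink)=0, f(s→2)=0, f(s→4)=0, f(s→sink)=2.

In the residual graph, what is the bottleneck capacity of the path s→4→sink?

Residual capacities along the path: s→4: 3, 4→sink: 2.
Minimum is 2.

2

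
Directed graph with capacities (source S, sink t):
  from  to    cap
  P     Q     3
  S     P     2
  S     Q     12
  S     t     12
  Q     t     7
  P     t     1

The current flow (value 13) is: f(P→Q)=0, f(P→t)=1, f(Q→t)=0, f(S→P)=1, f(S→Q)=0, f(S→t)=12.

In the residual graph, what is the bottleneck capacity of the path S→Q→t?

Residual capacities along the path: S→Q: 12, Q→t: 7.
Minimum is 7.

7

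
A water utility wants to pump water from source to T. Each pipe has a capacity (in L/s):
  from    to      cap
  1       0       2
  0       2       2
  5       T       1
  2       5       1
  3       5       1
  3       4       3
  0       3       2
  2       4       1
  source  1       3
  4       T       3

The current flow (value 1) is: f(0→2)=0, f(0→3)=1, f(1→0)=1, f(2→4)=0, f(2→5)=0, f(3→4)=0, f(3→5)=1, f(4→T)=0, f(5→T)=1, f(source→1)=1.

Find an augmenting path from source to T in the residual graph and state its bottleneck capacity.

Residual along source→1→0→3→4→T: source→1: 2, 1→0: 1, 0→3: 1, 3→4: 3, 4→T: 3.
Bottleneck = min = 1.

source→1→0→3→4→T, bottleneck 1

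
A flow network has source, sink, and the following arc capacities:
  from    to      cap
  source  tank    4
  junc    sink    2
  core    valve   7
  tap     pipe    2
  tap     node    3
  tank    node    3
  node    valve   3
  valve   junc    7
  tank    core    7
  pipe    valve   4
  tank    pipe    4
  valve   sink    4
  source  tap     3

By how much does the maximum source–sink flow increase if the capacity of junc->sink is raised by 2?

1

Original max flow = 6.
After raising cap(junc->sink), augmenting paths through that edge carry 1 more unit.
New max flow = 7. Increase = 1.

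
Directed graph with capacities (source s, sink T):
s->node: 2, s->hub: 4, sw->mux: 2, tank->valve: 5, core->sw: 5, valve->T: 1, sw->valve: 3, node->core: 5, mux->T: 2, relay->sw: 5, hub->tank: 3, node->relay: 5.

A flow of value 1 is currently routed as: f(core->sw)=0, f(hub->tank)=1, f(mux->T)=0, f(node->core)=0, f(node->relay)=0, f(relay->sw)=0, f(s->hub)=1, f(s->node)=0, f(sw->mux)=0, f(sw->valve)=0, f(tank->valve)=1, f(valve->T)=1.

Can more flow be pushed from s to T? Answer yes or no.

Residual path s->node->core->sw->mux->T has bottleneck 2 > 0.
Pushing 2 along it raises the flow to 3, so the given flow is not maximum.

Yes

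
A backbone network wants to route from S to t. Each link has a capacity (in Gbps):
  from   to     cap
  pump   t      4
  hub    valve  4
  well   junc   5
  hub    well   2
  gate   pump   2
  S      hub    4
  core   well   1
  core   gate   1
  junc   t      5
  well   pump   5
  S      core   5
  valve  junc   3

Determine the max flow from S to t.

Augment S→hub→valve→junc→t: bottleneck 3. Total 3.
Augment S→hub→well→junc→t: bottleneck 1. Total 4.
Augment S→core→well→junc→t: bottleneck 1. Total 5.
Augment S→core→gate→pump→t: bottleneck 1. Total 6.
No augmenting path remains in the residual graph.

6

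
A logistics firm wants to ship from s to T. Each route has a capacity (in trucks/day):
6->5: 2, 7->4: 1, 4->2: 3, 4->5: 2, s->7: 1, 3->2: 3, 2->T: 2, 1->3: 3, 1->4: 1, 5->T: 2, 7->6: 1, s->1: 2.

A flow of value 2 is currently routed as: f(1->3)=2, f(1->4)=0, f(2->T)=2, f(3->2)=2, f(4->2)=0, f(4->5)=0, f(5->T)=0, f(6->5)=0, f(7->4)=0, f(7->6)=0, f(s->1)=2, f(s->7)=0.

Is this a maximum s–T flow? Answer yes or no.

No

Residual path s->7->4->5->T has bottleneck 1 > 0.
Pushing 1 along it raises the flow to 3, so the given flow is not maximum.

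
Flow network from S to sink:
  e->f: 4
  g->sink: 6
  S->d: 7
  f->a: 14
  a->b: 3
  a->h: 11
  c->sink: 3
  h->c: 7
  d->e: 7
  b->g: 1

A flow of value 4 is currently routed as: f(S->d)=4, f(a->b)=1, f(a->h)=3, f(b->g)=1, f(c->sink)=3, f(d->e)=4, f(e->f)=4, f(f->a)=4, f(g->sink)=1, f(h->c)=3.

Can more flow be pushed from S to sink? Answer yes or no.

No

Residual reachable from S: {S, d, e}; sink is not reachable.
Saturated cut: e->f with total capacity 4 = current flow value. Flow is maximum.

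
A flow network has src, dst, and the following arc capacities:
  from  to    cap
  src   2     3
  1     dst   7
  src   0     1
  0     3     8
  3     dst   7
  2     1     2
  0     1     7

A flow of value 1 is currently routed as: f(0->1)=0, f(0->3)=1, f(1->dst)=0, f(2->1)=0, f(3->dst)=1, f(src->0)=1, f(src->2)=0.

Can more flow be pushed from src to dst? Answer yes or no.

Yes

Residual path src->2->1->dst has bottleneck 2 > 0.
Pushing 2 along it raises the flow to 3, so the given flow is not maximum.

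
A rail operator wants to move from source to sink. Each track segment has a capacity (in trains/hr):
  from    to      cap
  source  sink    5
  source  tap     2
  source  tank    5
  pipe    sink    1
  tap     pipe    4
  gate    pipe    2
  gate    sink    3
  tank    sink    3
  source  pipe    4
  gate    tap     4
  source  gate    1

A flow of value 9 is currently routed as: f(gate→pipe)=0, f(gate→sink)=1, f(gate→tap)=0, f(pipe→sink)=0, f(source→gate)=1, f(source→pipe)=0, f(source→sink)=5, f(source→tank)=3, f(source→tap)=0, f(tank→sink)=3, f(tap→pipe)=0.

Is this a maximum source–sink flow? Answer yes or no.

Residual path source→pipe→sink has bottleneck 1 > 0.
Pushing 1 along it raises the flow to 10, so the given flow is not maximum.

No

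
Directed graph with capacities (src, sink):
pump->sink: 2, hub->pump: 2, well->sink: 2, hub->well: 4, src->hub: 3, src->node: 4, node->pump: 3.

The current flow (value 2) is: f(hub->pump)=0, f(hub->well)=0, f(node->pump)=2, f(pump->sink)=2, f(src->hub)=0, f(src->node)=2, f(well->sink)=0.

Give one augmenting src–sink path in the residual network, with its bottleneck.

Residual along src->hub->well->sink: src->hub: 3, hub->well: 4, well->sink: 2.
Bottleneck = min = 2.

src->hub->well->sink, bottleneck 2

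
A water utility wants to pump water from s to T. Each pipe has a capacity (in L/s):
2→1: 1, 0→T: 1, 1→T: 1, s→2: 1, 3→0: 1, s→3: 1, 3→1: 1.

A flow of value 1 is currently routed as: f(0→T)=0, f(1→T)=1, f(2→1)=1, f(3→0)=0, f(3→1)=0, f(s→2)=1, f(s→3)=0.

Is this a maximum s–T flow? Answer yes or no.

No

Residual path s→3→0→T has bottleneck 1 > 0.
Pushing 1 along it raises the flow to 2, so the given flow is not maximum.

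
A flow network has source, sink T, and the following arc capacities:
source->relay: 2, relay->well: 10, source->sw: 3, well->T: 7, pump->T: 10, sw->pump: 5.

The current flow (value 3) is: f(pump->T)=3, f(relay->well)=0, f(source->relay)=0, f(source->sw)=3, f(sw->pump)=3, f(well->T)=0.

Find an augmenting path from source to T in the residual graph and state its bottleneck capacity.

Residual along source->relay->well->T: source->relay: 2, relay->well: 10, well->T: 7.
Bottleneck = min = 2.

source->relay->well->T, bottleneck 2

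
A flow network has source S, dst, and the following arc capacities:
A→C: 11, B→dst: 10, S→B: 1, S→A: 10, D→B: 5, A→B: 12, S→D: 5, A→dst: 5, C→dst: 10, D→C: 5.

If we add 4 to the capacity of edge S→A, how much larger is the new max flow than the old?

Original max flow = 16.
After raising cap(S→A), augmenting paths through that edge carry 4 more units.
New max flow = 20. Increase = 4.

4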